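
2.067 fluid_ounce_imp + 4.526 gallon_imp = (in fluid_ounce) 697.7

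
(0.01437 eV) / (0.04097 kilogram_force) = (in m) 5.73e-21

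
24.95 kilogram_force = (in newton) 244.7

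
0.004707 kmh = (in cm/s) 0.1308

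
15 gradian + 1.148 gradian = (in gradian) 16.15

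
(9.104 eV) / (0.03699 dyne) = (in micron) 3.943e-06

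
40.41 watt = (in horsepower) 0.05419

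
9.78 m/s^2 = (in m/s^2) 9.78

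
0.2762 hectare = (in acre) 0.6825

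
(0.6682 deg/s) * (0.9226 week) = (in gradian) 4.143e+05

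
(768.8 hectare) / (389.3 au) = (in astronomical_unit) 8.824e-19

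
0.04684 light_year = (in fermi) 4.431e+29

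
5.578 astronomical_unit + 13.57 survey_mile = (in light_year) 8.82e-05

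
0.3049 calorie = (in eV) 7.962e+18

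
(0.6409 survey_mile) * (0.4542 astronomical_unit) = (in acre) 1.732e+10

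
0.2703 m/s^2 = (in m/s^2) 0.2703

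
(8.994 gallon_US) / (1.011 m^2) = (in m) 0.03368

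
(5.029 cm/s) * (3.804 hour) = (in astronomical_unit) 4.604e-09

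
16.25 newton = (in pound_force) 3.653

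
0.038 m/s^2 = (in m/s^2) 0.038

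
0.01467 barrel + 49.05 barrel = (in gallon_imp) 1716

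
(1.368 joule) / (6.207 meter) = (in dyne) 2.204e+04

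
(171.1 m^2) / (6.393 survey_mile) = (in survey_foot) 0.05456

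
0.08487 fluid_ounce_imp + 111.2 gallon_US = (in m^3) 0.4209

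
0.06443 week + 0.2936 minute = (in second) 3.898e+04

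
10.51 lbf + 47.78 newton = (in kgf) 9.639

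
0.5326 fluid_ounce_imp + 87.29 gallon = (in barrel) 2.078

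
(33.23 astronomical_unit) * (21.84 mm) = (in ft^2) 1.169e+12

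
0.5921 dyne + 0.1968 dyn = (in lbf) 1.774e-06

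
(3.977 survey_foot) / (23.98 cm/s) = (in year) 1.603e-07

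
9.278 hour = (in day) 0.3866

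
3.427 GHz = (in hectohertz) 3.427e+07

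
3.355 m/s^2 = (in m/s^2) 3.355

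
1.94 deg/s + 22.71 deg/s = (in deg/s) 24.65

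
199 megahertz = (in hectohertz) 1.99e+06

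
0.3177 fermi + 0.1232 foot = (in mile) 2.333e-05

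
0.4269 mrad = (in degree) 0.02446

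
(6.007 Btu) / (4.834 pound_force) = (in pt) 8.355e+05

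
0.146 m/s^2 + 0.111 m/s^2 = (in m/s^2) 0.257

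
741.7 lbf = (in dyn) 3.299e+08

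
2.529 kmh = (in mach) 0.002063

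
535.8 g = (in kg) 0.5358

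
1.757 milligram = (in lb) 3.874e-06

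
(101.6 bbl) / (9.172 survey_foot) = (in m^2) 5.778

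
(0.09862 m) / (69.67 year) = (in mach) 1.318e-13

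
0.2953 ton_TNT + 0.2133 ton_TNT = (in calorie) 5.086e+08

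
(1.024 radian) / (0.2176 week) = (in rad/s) 7.781e-06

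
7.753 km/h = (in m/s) 2.154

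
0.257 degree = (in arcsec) 925.2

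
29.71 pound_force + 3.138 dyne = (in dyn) 1.322e+07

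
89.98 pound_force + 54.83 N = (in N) 455.1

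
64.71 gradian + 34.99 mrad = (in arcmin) 3615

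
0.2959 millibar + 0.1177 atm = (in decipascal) 1.196e+05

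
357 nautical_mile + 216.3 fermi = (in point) 1.874e+09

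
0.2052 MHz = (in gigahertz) 0.0002052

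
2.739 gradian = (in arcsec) 8874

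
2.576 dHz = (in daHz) 0.02576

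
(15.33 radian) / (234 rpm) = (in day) 7.241e-06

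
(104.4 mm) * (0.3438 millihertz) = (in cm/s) 0.003589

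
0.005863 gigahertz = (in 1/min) 3.518e+08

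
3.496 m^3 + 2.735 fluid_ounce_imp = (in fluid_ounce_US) 1.182e+05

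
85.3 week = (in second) 5.159e+07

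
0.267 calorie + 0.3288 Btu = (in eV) 2.172e+21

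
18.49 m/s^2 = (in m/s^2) 18.49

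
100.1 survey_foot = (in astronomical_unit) 2.04e-10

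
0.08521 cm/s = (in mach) 2.502e-06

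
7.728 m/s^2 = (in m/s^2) 7.728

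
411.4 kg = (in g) 4.114e+05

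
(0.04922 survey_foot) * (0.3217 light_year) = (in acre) 1.128e+10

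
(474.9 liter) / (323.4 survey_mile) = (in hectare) 9.125e-11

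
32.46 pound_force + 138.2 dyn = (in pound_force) 32.46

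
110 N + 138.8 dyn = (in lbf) 24.73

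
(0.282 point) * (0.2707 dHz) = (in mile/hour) 6.024e-06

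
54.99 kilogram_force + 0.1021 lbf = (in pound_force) 121.3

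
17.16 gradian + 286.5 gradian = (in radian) 4.77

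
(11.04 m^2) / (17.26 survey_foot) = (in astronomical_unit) 1.403e-11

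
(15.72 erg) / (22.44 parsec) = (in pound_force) 5.104e-25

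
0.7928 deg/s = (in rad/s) 0.01384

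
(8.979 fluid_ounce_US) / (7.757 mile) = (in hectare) 2.127e-12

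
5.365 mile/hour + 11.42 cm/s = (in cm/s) 251.3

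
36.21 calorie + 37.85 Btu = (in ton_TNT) 9.581e-06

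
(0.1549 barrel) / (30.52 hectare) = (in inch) 3.177e-06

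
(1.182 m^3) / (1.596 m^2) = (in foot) 2.43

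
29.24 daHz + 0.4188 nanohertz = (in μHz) 2.924e+08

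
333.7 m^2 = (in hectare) 0.03337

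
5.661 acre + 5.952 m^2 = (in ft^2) 2.467e+05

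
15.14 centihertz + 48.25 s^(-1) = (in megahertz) 4.84e-05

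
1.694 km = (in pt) 4.802e+06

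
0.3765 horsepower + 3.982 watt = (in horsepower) 0.3818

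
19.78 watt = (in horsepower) 0.02653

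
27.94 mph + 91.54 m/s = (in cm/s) 1.04e+04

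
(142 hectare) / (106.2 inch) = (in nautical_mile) 284.2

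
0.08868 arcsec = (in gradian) 2.737e-05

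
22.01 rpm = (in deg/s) 132.1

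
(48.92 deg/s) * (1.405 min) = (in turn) 11.46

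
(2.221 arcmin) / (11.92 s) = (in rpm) 0.0005176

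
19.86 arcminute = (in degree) 0.331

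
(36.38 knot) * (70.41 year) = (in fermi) 4.156e+25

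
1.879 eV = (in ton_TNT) 7.195e-29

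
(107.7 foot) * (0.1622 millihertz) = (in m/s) 0.005325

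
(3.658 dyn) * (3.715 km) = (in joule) 0.1359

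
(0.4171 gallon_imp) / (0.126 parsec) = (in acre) 1.205e-22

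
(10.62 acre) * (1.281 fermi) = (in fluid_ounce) 1.862e-06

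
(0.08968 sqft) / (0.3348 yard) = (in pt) 77.14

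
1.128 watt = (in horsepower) 0.001513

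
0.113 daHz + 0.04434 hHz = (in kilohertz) 0.005564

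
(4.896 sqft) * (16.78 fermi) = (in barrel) 4.801e-14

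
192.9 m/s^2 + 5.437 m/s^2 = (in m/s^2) 198.3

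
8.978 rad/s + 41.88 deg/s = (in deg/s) 556.3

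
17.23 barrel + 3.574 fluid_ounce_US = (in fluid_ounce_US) 9.263e+04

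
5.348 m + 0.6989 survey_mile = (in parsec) 3.662e-14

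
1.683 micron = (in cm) 0.0001683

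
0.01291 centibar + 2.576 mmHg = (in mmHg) 2.673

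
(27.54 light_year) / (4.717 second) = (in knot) 1.074e+17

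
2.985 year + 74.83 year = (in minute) 4.09e+07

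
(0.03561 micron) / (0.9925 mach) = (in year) 3.341e-18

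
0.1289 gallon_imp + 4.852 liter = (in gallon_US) 1.437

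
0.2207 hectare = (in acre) 0.5454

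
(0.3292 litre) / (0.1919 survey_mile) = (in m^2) 1.066e-06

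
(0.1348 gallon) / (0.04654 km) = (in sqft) 0.000118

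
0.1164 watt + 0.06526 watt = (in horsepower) 0.0002436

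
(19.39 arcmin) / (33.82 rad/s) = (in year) 5.288e-12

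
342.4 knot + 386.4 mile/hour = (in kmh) 1256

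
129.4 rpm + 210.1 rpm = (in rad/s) 35.55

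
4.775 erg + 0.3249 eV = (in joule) 4.775e-07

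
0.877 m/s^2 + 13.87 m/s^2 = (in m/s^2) 14.75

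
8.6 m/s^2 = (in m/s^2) 8.6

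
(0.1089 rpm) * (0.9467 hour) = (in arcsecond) 8.017e+06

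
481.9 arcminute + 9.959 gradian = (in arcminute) 1020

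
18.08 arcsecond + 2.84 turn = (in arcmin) 6.134e+04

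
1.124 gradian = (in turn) 0.00281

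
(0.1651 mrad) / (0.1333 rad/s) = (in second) 0.001239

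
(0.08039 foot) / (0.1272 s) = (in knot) 0.3744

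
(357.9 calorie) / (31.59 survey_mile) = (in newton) 0.02945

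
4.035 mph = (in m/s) 1.804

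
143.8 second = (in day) 0.001664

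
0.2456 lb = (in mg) 1.114e+05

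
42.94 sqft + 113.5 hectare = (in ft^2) 1.222e+07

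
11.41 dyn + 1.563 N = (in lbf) 0.3514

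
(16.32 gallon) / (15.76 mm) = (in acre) 0.0009686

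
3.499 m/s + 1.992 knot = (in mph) 10.12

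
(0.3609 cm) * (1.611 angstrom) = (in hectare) 5.814e-17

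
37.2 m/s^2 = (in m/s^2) 37.2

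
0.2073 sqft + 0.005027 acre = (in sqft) 219.2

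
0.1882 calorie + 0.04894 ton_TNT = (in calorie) 4.894e+07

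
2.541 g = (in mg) 2541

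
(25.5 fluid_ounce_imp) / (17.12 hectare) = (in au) 2.829e-20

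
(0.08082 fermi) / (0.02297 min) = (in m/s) 5.864e-17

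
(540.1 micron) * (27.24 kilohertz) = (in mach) 0.04321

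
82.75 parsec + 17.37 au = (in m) 2.553e+18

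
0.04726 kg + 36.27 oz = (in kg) 1.075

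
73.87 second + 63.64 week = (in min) 6.415e+05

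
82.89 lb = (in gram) 3.76e+04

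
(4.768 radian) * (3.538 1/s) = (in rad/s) 16.87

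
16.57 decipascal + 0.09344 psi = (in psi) 0.09368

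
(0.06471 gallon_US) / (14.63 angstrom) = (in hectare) 16.74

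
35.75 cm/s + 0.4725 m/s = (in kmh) 2.988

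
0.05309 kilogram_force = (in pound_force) 0.117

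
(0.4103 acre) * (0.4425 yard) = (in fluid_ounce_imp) 2.365e+07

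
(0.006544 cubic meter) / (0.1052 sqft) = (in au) 4.476e-12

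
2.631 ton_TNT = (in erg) 1.101e+17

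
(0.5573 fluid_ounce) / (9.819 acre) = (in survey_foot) 1.361e-09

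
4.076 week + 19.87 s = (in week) 4.076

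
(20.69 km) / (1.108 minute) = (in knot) 605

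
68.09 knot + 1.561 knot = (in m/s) 35.83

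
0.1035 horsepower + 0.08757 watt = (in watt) 77.27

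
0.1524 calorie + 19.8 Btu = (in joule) 2.089e+04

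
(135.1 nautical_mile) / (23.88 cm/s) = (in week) 1.732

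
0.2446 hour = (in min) 14.68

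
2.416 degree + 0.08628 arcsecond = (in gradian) 2.684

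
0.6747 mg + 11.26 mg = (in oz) 0.000421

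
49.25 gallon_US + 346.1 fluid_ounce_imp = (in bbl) 1.234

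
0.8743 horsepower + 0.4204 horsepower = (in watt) 965.5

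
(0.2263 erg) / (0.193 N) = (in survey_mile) 7.286e-11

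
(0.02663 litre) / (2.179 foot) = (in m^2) 4.01e-05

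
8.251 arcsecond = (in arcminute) 0.1375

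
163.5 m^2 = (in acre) 0.0404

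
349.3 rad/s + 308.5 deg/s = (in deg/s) 2.032e+04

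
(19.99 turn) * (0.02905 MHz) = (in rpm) 3.484e+07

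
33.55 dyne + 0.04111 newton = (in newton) 0.04145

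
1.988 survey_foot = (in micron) 6.059e+05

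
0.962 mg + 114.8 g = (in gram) 114.8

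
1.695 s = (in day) 1.962e-05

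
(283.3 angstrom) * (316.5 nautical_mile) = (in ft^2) 0.1787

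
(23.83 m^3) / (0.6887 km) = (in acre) 8.55e-06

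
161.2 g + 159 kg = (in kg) 159.2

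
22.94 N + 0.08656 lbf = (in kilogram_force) 2.378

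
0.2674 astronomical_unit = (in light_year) 4.228e-06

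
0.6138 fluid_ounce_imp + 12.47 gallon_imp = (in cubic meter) 0.05671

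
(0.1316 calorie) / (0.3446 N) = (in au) 1.068e-11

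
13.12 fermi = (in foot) 4.304e-14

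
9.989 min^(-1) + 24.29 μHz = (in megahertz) 1.665e-07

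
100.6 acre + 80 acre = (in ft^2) 7.867e+06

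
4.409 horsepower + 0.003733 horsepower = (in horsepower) 4.413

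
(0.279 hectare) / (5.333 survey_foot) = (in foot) 5631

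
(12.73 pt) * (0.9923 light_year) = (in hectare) 4.216e+09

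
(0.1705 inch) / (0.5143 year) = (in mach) 7.842e-13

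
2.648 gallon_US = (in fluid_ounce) 338.9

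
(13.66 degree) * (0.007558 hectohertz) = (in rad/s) 0.1802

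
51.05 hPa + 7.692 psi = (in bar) 0.5814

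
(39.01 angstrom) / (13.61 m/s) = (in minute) 4.777e-12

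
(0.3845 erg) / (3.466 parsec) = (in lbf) 8.082e-26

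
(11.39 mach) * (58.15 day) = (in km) 1.949e+07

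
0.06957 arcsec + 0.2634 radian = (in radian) 0.2634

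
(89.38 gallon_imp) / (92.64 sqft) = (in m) 0.04721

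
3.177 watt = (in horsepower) 0.00426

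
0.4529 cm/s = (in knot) 0.008804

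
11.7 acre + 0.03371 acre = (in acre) 11.73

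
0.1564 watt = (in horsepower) 0.0002097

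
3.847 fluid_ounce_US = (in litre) 0.1138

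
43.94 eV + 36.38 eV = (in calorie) 3.076e-18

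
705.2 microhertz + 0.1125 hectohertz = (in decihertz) 112.5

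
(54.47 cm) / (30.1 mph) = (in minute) 0.0006747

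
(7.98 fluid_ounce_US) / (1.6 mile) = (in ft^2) 9.865e-07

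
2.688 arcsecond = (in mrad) 0.01303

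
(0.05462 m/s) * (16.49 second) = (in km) 0.0009007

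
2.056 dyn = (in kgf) 2.097e-06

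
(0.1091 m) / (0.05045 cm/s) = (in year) 6.857e-06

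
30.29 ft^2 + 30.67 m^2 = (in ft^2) 360.4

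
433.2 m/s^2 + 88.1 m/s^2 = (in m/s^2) 521.3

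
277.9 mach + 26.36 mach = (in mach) 304.3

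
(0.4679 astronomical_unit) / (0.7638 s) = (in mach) 2.691e+08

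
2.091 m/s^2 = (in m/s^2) 2.091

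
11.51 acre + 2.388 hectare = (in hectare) 7.046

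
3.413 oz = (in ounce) 3.413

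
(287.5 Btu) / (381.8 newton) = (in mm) 7.945e+05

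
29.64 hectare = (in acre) 73.24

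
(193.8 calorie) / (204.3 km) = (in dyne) 396.9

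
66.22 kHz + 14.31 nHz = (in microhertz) 6.622e+10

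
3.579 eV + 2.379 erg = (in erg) 2.379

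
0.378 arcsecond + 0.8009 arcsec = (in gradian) 0.0003639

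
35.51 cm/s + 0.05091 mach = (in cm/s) 1769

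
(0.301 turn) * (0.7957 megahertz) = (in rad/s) 1.505e+06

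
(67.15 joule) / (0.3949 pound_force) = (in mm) 3.823e+04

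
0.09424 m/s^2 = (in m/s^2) 0.09424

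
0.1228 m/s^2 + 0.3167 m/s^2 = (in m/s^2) 0.4395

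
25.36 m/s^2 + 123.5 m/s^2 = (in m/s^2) 148.9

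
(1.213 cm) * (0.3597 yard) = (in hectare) 3.99e-07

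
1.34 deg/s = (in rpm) 0.2233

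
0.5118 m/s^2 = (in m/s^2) 0.5118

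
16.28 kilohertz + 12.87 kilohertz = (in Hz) 2.915e+04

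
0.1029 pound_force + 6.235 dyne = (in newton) 0.4578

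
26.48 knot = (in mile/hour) 30.47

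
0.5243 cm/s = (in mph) 0.01173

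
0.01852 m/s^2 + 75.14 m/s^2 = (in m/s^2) 75.16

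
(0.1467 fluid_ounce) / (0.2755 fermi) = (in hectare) 1.575e+06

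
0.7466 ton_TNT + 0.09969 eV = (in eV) 1.95e+28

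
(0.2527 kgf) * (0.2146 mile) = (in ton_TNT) 2.046e-07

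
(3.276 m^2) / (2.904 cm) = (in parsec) 3.656e-15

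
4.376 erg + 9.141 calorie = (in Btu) 0.03625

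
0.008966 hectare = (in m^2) 89.66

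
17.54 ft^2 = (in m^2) 1.63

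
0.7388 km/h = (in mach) 0.0006027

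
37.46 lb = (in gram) 1.699e+04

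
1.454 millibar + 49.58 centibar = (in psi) 7.212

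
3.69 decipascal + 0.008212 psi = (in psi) 0.008266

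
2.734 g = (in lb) 0.006027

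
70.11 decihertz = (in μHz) 7.011e+06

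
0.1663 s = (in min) 0.002772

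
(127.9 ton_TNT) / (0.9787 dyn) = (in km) 5.468e+13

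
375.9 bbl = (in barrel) 375.9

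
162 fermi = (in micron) 1.62e-07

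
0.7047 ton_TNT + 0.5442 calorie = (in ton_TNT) 0.7047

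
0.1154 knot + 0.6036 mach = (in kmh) 740.1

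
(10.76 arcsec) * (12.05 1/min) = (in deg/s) 0.0006003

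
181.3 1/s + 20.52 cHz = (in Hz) 181.5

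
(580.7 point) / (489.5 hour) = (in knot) 2.26e-07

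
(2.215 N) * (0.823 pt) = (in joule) 0.0006431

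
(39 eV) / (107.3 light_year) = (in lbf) 1.384e-36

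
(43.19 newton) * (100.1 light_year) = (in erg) 4.09e+26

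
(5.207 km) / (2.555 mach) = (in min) 0.09975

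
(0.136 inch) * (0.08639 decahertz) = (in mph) 0.006676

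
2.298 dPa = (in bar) 2.298e-06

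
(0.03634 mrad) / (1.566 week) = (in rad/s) 3.837e-11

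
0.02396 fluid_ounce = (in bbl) 4.457e-06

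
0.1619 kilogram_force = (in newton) 1.588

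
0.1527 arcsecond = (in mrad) 0.0007403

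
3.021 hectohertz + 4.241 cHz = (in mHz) 3.021e+05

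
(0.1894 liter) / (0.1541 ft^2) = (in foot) 0.0434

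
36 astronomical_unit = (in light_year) 0.0005693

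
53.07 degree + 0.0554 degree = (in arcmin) 3188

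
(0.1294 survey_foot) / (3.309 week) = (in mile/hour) 4.409e-08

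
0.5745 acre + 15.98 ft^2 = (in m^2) 2326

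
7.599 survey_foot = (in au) 1.548e-11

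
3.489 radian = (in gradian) 222.1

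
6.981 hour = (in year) 0.0007969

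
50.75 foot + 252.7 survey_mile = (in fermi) 4.067e+20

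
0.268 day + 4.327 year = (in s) 1.365e+08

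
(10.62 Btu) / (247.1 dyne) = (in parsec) 1.47e-10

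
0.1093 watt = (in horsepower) 0.0001466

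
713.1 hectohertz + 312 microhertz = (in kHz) 71.31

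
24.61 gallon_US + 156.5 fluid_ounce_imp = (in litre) 97.61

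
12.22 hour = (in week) 0.07274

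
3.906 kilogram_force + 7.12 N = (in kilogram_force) 4.632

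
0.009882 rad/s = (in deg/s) 0.5662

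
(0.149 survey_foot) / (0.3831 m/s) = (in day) 1.372e-06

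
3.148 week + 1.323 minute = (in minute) 3.173e+04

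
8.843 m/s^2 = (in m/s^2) 8.843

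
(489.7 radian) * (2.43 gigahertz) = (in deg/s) 6.818e+13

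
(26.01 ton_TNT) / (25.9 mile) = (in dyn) 2.611e+11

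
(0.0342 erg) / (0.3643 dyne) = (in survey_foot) 0.00308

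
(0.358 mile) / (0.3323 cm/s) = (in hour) 48.16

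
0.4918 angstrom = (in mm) 4.918e-08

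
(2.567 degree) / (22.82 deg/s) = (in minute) 0.001875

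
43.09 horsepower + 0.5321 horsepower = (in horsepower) 43.62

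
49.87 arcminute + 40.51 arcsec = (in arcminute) 50.55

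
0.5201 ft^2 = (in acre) 1.194e-05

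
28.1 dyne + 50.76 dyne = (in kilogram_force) 8.041e-05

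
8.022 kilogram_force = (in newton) 78.67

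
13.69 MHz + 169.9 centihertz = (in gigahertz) 0.01369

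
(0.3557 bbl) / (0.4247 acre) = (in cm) 0.00329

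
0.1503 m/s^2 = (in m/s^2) 0.1503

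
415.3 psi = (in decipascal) 2.863e+07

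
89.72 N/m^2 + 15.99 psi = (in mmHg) 827.6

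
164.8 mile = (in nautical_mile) 143.2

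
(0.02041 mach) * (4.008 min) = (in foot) 5483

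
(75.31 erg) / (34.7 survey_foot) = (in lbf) 1.601e-07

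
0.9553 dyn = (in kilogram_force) 9.741e-07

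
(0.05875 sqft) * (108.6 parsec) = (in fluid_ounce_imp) 6.437e+20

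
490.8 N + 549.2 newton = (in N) 1040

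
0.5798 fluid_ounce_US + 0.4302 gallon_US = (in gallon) 0.4347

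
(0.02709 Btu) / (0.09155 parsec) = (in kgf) 1.032e-15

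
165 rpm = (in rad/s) 17.28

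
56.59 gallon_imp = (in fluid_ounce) 8699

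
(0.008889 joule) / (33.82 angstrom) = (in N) 2.628e+06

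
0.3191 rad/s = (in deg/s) 18.28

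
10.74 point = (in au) 2.533e-14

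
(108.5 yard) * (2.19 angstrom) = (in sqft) 2.339e-07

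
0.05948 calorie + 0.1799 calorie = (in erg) 1.002e+07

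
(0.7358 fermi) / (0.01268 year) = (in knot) 3.577e-21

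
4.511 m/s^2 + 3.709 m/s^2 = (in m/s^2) 8.22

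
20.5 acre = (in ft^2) 8.93e+05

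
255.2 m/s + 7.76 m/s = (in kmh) 946.7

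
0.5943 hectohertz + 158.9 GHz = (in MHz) 1.589e+05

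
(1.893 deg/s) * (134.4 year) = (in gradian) 8.915e+09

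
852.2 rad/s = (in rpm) 8138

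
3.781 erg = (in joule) 3.781e-07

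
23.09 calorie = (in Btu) 0.09157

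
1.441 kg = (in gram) 1441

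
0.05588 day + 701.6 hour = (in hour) 702.9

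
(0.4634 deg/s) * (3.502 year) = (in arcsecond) 1.842e+11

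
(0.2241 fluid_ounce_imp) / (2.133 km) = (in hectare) 2.985e-13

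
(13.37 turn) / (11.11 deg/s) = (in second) 433.2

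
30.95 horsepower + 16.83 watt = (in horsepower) 30.97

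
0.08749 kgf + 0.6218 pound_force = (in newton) 3.624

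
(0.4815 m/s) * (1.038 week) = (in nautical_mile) 163.2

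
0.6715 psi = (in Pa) 4630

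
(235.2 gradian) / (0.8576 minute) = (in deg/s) 4.114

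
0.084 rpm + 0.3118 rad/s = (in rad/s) 0.3206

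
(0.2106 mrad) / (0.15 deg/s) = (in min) 0.001341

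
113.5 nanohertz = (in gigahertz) 1.135e-16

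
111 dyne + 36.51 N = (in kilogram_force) 3.723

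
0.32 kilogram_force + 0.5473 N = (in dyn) 3.685e+05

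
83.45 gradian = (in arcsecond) 2.704e+05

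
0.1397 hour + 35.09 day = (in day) 35.1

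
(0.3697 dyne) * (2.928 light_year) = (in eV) 6.392e+29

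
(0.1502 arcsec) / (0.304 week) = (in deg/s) 2.269e-10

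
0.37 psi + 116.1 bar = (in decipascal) 1.161e+08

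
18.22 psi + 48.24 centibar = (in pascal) 1.739e+05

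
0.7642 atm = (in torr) 580.8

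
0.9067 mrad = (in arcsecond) 187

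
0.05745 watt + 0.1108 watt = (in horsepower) 0.0002256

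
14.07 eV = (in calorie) 5.388e-19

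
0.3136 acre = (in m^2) 1269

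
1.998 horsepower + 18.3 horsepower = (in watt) 1.514e+04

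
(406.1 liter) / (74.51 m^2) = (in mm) 5.45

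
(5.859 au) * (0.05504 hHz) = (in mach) 1.417e+10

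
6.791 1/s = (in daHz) 0.6791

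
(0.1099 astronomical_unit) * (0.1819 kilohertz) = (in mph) 6.69e+12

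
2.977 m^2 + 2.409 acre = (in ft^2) 1.05e+05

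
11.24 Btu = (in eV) 7.402e+22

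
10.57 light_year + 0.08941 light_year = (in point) 2.859e+20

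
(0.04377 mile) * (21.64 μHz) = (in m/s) 0.001524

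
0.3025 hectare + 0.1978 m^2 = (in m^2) 3025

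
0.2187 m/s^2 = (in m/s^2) 0.2187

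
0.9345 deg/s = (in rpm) 0.1557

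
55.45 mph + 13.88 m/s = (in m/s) 38.67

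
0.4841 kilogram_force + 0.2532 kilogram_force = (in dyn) 7.23e+05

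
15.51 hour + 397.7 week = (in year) 7.629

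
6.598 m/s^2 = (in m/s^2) 6.598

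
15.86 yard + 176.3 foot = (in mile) 0.0424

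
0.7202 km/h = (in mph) 0.4475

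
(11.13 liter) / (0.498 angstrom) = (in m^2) 2.235e+08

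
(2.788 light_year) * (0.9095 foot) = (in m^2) 7.312e+15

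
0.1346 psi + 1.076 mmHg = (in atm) 0.01057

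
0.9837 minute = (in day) 0.0006831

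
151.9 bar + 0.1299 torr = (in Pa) 1.519e+07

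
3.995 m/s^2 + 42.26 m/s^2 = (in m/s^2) 46.25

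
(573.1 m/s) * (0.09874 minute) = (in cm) 3.395e+05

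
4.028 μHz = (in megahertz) 4.028e-12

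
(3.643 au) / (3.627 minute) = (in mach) 7.355e+06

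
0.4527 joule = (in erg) 4.527e+06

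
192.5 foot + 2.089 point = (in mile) 0.03646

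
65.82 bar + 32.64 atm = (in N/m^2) 9.889e+06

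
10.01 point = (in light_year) 3.733e-19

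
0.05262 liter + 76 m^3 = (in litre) 7.6e+04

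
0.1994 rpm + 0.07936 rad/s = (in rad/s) 0.1002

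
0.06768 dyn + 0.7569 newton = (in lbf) 0.1702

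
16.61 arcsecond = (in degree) 0.004614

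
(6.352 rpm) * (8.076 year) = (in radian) 1.694e+08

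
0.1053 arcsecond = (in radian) 5.105e-07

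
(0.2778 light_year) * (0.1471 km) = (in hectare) 3.866e+13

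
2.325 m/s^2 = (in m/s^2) 2.325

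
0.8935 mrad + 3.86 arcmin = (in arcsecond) 415.9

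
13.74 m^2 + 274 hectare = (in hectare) 274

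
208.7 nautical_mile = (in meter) 3.865e+05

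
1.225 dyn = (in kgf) 1.249e-06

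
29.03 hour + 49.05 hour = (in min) 4685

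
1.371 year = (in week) 71.49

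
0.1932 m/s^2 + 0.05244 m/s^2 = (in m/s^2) 0.2456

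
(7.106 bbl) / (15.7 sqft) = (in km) 0.0007746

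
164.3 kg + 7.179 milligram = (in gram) 1.643e+05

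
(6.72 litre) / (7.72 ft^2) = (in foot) 0.03074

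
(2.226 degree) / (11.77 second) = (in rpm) 0.03152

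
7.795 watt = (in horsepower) 0.01045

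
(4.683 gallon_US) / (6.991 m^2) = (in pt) 7.188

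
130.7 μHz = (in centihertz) 0.01307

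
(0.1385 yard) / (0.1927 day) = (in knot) 1.479e-05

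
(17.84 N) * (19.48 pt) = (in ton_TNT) 2.93e-11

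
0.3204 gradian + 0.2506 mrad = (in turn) 0.0008409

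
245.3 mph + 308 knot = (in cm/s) 2.681e+04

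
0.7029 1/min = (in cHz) 1.171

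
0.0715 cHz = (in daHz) 7.15e-05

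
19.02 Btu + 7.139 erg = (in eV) 1.252e+23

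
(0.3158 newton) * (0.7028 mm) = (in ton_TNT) 5.305e-14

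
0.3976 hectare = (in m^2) 3976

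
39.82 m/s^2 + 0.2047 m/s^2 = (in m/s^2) 40.02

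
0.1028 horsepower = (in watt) 76.66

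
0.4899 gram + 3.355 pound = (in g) 1522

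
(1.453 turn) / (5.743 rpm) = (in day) 0.0001757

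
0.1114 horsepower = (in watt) 83.07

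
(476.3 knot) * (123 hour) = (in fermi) 1.085e+23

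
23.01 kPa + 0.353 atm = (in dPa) 5.878e+05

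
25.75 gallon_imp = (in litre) 117.1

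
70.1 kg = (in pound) 154.5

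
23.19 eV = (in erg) 3.715e-11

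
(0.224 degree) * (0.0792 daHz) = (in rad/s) 0.003096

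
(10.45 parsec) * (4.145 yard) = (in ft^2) 1.316e+19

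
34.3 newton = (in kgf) 3.498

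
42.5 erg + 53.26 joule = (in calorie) 12.73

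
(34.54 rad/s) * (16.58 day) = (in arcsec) 1.021e+13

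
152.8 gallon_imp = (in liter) 694.6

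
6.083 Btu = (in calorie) 1534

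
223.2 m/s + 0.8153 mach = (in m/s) 500.8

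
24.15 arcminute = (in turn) 0.001118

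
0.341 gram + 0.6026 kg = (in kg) 0.6029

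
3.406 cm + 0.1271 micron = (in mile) 2.116e-05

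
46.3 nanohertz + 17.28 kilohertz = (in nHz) 1.728e+13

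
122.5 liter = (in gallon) 32.36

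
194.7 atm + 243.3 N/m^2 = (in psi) 2861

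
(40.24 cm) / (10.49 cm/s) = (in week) 6.343e-06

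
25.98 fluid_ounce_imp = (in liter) 0.7382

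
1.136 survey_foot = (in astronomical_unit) 2.315e-12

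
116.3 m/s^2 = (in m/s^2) 116.3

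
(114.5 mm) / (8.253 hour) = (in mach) 1.132e-08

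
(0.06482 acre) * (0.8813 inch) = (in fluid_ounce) 1.986e+05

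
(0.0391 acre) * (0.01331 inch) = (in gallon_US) 14.13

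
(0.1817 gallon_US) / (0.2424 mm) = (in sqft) 30.54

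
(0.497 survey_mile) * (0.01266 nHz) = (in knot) 1.968e-08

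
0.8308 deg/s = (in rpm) 0.1385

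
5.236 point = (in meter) 0.001847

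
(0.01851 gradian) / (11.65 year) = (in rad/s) 7.914e-13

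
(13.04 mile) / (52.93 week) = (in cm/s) 0.06556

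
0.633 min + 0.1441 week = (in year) 0.002765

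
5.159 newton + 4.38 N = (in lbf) 2.144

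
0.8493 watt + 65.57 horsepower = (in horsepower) 65.57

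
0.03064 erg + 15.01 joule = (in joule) 15.01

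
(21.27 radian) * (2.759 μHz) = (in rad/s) 5.868e-05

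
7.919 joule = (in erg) 7.919e+07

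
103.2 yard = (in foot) 309.6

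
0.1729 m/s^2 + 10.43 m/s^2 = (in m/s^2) 10.6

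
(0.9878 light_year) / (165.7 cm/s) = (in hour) 1.567e+12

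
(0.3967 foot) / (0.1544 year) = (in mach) 7.293e-11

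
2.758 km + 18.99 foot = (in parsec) 8.957e-14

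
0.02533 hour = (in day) 0.001055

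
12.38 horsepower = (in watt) 9232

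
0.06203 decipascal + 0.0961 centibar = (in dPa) 961.1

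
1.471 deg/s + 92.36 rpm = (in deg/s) 555.6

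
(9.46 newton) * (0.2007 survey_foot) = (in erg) 5.787e+06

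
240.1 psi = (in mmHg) 1.242e+04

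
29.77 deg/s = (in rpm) 4.962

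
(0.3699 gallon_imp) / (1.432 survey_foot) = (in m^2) 0.003853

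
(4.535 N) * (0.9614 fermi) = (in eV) 2.721e+04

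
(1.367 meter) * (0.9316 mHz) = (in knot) 0.002475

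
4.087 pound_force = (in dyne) 1.818e+06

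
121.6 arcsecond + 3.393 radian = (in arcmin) 1.167e+04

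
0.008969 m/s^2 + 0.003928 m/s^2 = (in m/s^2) 0.0129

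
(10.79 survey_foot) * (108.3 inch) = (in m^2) 9.047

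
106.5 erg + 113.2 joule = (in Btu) 0.1073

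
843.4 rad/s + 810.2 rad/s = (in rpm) 1.579e+04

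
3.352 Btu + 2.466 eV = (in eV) 2.207e+22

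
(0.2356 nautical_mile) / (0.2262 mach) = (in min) 0.09442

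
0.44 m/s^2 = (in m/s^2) 0.44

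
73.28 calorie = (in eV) 1.914e+21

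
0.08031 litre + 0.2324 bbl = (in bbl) 0.2329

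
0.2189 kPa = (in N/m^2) 218.9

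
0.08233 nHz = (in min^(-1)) 4.94e-09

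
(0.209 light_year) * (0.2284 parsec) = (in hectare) 1.394e+27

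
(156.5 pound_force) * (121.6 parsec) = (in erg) 2.612e+28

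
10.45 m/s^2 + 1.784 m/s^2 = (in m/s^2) 12.23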